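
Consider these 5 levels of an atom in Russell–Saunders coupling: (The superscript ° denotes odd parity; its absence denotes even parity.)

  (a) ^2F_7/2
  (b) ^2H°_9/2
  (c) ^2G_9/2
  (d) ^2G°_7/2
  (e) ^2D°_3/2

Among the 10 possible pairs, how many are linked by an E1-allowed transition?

(a)–(b): forbidden (ΔL).
(a)–(c): forbidden (parity).
(a)–(d): allowed.
(a)–(e): forbidden (ΔJ).
(b)–(c): allowed.
(b)–(d): forbidden (parity).
(b)–(e): forbidden (parity, ΔL, ΔJ).
(c)–(d): allowed.
(c)–(e): forbidden (ΔL, ΔJ).
(d)–(e): forbidden (parity, ΔL, ΔJ).
Allowed pairs: 3 of 10.

3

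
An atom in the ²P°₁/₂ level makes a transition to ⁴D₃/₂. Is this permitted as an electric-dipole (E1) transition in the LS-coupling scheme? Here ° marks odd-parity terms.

Parity must change: odd → even — ok.
ΔS = 0: S: 1/2 → 3/2 — fails.
ΔL = 0, ±1 (not L=0↔0): L: 1 → 2, ΔL = +1 — ok.
ΔJ = 0, ±1 (not J=0↔0): J: 1/2 → 3/2, ΔJ = +1 — ok.
Rule(s) violated: ΔS.

forbidden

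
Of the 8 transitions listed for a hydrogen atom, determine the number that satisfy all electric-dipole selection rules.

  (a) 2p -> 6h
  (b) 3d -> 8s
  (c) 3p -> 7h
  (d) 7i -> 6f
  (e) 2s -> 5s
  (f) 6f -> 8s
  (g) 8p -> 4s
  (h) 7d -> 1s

1

(a) forbidden — Δl = +4 (E1 requires Δl = ±1)
(b) forbidden — Δl = -2 (E1 requires Δl = ±1)
(c) forbidden — Δl = +4 (E1 requires Δl = ±1)
(d) forbidden — Δl = -3 (E1 requires Δl = ±1)
(e) forbidden — Δl = +0 (E1 requires Δl = ±1)
(f) forbidden — Δl = -3 (E1 requires Δl = ±1)
(g) allowed
(h) forbidden — Δl = -2 (E1 requires Δl = ±1)
Total allowed: 1 of 8.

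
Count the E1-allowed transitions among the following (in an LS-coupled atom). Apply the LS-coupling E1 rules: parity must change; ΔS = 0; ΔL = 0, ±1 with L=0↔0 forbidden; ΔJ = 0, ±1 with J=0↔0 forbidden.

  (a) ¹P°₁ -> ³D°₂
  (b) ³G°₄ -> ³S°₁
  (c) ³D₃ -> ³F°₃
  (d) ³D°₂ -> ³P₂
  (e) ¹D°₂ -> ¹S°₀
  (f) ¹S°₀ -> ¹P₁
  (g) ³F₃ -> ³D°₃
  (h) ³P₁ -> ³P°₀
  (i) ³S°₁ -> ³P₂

6

(a) forbidden (parity, ΔS fail)
(b) forbidden (parity, ΔL, ΔJ fail)
(c) allowed
(d) allowed
(e) forbidden (parity, ΔL, ΔJ fail)
(f) allowed
(g) allowed
(h) allowed
(i) allowed
Total allowed: 6 of 9.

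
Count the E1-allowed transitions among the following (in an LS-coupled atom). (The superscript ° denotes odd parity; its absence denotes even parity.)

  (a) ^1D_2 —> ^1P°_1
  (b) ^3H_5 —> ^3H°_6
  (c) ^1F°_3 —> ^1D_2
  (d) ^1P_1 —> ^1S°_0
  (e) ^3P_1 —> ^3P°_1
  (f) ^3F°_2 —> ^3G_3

(a) allowed
(b) allowed
(c) allowed
(d) allowed
(e) allowed
(f) allowed
Total allowed: 6 of 6.

6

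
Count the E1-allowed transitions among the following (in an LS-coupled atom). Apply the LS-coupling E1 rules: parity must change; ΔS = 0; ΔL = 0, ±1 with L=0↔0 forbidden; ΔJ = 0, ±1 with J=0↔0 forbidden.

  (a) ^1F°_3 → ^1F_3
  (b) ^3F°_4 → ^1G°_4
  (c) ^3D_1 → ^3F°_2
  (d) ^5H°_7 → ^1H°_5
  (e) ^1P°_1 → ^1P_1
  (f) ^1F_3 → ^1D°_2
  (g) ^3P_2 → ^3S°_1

5

(a) allowed
(b) forbidden (parity, ΔS fail)
(c) allowed
(d) forbidden (parity, ΔS, ΔJ fail)
(e) allowed
(f) allowed
(g) allowed
Total allowed: 5 of 7.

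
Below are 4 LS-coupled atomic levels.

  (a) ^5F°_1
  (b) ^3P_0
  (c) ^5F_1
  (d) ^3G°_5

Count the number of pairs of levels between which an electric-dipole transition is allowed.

(a)–(b): forbidden (ΔS, ΔL).
(a)–(c): allowed.
(a)–(d): forbidden (parity, ΔS, ΔJ).
(b)–(c): forbidden (parity, ΔS, ΔL).
(b)–(d): forbidden (ΔL, ΔJ).
(c)–(d): forbidden (ΔS, ΔJ).
Allowed pairs: 1 of 6.

1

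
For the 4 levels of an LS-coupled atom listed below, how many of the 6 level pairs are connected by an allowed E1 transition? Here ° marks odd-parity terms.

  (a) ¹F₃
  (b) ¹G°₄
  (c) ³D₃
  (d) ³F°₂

2

(a)–(b): allowed.
(a)–(c): forbidden (parity, ΔS).
(a)–(d): forbidden (ΔS).
(b)–(c): forbidden (ΔS, ΔL).
(b)–(d): forbidden (parity, ΔS, ΔJ).
(c)–(d): allowed.
Allowed pairs: 2 of 6.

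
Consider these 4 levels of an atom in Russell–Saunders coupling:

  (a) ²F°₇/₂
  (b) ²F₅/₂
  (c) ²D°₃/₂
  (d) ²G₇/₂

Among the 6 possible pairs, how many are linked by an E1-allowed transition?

3

(a)–(b): allowed.
(a)–(c): forbidden (parity, ΔJ).
(a)–(d): allowed.
(b)–(c): allowed.
(b)–(d): forbidden (parity).
(c)–(d): forbidden (ΔL, ΔJ).
Allowed pairs: 3 of 6.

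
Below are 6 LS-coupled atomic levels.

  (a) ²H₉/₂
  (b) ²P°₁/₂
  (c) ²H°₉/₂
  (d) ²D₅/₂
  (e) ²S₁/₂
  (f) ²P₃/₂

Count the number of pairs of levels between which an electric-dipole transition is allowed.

3

(a)–(b): forbidden (ΔL, ΔJ).
(a)–(c): allowed.
(a)–(d): forbidden (parity, ΔL, ΔJ).
(a)–(e): forbidden (parity, ΔL, ΔJ).
(a)–(f): forbidden (parity, ΔL, ΔJ).
(b)–(c): forbidden (parity, ΔL, ΔJ).
(b)–(d): forbidden (ΔJ).
(b)–(e): allowed.
(b)–(f): allowed.
(c)–(d): forbidden (ΔL, ΔJ).
(c)–(e): forbidden (ΔL, ΔJ).
(c)–(f): forbidden (ΔL, ΔJ).
(d)–(e): forbidden (parity, ΔL, ΔJ).
(d)–(f): forbidden (parity).
(e)–(f): forbidden (parity).
Allowed pairs: 3 of 15.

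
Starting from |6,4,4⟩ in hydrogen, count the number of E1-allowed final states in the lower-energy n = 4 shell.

E1 requires Δl = ±1, so l_f ∈ {3, 5}; with 0 ≤ l_f ≤ n_f−1 = 3, the allowed l_f values are {3}.
For l_f = 3: m_f ∈ {m_i−1, m_i, m_i+1} ∩ [−3, 3] = {3} → 1 state.
Total: 1.

1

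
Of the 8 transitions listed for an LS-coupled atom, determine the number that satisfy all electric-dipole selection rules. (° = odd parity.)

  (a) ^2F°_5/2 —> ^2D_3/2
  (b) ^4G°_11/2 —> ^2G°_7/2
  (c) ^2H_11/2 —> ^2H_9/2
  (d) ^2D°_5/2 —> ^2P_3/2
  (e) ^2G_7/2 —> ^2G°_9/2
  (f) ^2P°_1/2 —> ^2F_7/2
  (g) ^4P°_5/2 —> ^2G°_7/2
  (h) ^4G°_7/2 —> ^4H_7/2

(a) allowed
(b) forbidden (parity, ΔS, ΔJ fail)
(c) forbidden (parity fails)
(d) allowed
(e) allowed
(f) forbidden (ΔL, ΔJ fail)
(g) forbidden (parity, ΔS, ΔL fail)
(h) allowed
Total allowed: 4 of 8.

4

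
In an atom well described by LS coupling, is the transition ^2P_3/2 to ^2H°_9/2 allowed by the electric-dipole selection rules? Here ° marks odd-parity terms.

ΔL = 0, ±1 (not L=0↔0): L: 1 → 5, ΔL = +4 — fails.
ΔS = 0: S: 1/2 → 1/2 — passes.
Parity must change: even → odd — passes.
ΔJ = 0, ±1 (not J=0↔0): J: 3/2 → 9/2, ΔJ = +3 — fails.
Rule(s) violated: ΔL, ΔJ.

forbidden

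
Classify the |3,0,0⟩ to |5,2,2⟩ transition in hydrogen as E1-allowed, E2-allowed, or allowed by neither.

E2

Δl = 2 − 0 = +2; l_i + l_f = 2.
Δm_l = +2.
E1 (Δl = ±1, |Δm_l| ≤ 1): not satisfied.
E2 (Δl = 0,±2, l_i+l_f ≥ 2, |Δm_l| ≤ 2): satisfied.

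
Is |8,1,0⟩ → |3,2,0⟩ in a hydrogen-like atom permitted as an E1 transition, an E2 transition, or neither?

Δl = 2 − 1 = +1; l_i + l_f = 3.
Δm_l = +0.
E1 (Δl = ±1, |Δm_l| ≤ 1): satisfied.
E2 (Δl = 0,±2, l_i+l_f ≥ 2, |Δm_l| ≤ 2): not satisfied.

E1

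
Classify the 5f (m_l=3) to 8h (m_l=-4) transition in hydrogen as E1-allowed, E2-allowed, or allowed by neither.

neither

Δl = 5 − 3 = +2; l_i + l_f = 8.
Δm_l = -7.
E1 (Δl = ±1, |Δm_l| ≤ 1): not satisfied.
E2 (Δl = 0,±2, l_i+l_f ≥ 2, |Δm_l| ≤ 2): not satisfied.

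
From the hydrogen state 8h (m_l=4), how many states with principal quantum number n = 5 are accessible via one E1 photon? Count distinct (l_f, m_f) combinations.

2

E1 requires Δl = ±1, so l_f ∈ {4, 6}; with 0 ≤ l_f ≤ n_f−1 = 4, the allowed l_f values are {4}.
For l_f = 4: m_f ∈ {m_i−1, m_i, m_i+1} ∩ [−4, 4] = {3, 4} → 2 states.
Total: 2.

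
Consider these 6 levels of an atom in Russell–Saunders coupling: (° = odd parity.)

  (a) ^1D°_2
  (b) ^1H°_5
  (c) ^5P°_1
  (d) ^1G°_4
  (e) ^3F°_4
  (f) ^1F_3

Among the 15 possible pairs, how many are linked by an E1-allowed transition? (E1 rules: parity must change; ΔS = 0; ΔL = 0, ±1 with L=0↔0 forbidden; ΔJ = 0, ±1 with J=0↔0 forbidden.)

2

(a)–(b): forbidden (parity, ΔL, ΔJ).
(a)–(c): forbidden (parity, ΔS).
(a)–(d): forbidden (parity, ΔL, ΔJ).
(a)–(e): forbidden (parity, ΔS, ΔJ).
(a)–(f): allowed.
(b)–(c): forbidden (parity, ΔS, ΔL, ΔJ).
(b)–(d): forbidden (parity).
(b)–(e): forbidden (parity, ΔS, ΔL).
(b)–(f): forbidden (ΔL, ΔJ).
(c)–(d): forbidden (parity, ΔS, ΔL, ΔJ).
(c)–(e): forbidden (parity, ΔS, ΔL, ΔJ).
(c)–(f): forbidden (ΔS, ΔL, ΔJ).
(d)–(e): forbidden (parity, ΔS).
(d)–(f): allowed.
(e)–(f): forbidden (ΔS).
Allowed pairs: 2 of 15.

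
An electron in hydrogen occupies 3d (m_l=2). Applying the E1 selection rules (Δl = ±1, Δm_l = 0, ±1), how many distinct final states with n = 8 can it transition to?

4

E1 requires Δl = ±1, so l_f ∈ {1, 3}; with 0 ≤ l_f ≤ n_f−1 = 7, the allowed l_f values are {1, 3}.
For l_f = 1: m_f ∈ {m_i−1, m_i, m_i+1} ∩ [−1, 1] = {1} → 1 state.
For l_f = 3: m_f ∈ {m_i−1, m_i, m_i+1} ∩ [−3, 3] = {1, 2, 3} → 3 states.
Total: 4.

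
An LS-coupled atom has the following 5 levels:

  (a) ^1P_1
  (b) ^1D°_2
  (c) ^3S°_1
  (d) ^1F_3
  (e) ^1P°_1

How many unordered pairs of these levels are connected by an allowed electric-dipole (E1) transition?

(a)–(b): allowed.
(a)–(c): forbidden (ΔS).
(a)–(d): forbidden (parity, ΔL, ΔJ).
(a)–(e): allowed.
(b)–(c): forbidden (parity, ΔS, ΔL).
(b)–(d): allowed.
(b)–(e): forbidden (parity).
(c)–(d): forbidden (ΔS, ΔL, ΔJ).
(c)–(e): forbidden (parity, ΔS).
(d)–(e): forbidden (ΔL, ΔJ).
Allowed pairs: 3 of 10.

3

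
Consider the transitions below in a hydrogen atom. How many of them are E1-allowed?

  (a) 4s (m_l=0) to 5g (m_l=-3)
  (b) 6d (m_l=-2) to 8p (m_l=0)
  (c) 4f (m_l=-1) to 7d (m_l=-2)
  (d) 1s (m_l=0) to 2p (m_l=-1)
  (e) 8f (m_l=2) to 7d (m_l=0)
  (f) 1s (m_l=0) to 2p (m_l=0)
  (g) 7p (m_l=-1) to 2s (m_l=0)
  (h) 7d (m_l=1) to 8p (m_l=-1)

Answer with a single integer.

(a) forbidden — Δl = +4 (E1 requires Δl = ±1); Δm_l = -3 (E1 requires Δm_l = 0, ±1)
(b) forbidden — Δm_l = +2 (E1 requires Δm_l = 0, ±1)
(c) allowed
(d) allowed
(e) forbidden — Δm_l = -2 (E1 requires Δm_l = 0, ±1)
(f) allowed
(g) allowed
(h) forbidden — Δm_l = -2 (E1 requires Δm_l = 0, ±1)
Total allowed: 4 of 8.

4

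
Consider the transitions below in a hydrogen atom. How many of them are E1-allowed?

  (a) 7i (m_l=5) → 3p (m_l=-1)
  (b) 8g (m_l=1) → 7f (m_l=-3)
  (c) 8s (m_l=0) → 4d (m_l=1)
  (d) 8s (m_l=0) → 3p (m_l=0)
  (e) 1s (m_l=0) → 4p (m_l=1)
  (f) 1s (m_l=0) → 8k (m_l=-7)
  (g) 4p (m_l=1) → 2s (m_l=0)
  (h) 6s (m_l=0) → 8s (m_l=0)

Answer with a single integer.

(a) forbidden — Δl = -5 (E1 requires Δl = ±1); Δm_l = -6 (E1 requires Δm_l = 0, ±1)
(b) forbidden — Δm_l = -4 (E1 requires Δm_l = 0, ±1)
(c) forbidden — Δl = +2 (E1 requires Δl = ±1)
(d) allowed
(e) allowed
(f) forbidden — Δl = +7 (E1 requires Δl = ±1); Δm_l = -7 (E1 requires Δm_l = 0, ±1)
(g) allowed
(h) forbidden — Δl = +0 (E1 requires Δl = ±1)
Total allowed: 3 of 8.

3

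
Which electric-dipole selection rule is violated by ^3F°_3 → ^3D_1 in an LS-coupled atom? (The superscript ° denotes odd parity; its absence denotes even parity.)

Reading off the term symbols: S 1→1, L 3→2, J 3→1, parity odd→even.
ΔJ = 0, ±1 (not J=0↔0): J: 3 → 1, ΔJ = -2 — fails.
ΔS = 0: S: 1 → 1 — ok.
ΔL = 0, ±1 (not L=0↔0): L: 3 → 2, ΔL = -1 — ok.
Parity must change: odd → even — ok.

the ΔJ = 0, ±1 rule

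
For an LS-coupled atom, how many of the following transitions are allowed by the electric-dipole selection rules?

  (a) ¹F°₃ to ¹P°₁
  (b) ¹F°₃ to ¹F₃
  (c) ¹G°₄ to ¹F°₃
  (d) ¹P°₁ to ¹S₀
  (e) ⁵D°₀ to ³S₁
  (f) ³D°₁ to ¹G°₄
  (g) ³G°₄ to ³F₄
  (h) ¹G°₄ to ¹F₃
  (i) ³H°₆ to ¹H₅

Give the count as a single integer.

(a) forbidden (parity, ΔL, ΔJ fail)
(b) allowed
(c) forbidden (parity fails)
(d) allowed
(e) forbidden (ΔS, ΔL fail)
(f) forbidden (parity, ΔS, ΔL, ΔJ fail)
(g) allowed
(h) allowed
(i) forbidden (ΔS fails)
Total allowed: 4 of 9.

4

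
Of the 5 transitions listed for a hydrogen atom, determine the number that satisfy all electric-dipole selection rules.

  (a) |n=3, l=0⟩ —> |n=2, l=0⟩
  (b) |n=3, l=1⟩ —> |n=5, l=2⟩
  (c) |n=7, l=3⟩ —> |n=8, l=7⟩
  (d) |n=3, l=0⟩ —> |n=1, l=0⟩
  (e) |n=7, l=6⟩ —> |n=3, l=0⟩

1

(a) forbidden — Δl = +0 (E1 requires Δl = ±1)
(b) allowed
(c) forbidden — Δl = +4 (E1 requires Δl = ±1)
(d) forbidden — Δl = +0 (E1 requires Δl = ±1)
(e) forbidden — Δl = -6 (E1 requires Δl = ±1)
Total allowed: 1 of 5.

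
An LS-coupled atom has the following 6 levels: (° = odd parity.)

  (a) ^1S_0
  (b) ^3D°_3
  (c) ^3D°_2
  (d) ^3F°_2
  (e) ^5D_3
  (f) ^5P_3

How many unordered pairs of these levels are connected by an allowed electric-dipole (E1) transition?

(a)–(b): forbidden (ΔS, ΔL, ΔJ).
(a)–(c): forbidden (ΔS, ΔL, ΔJ).
(a)–(d): forbidden (ΔS, ΔL, ΔJ).
(a)–(e): forbidden (parity, ΔS, ΔL, ΔJ).
(a)–(f): forbidden (parity, ΔS, ΔJ).
(b)–(c): forbidden (parity).
(b)–(d): forbidden (parity).
(b)–(e): forbidden (ΔS).
(b)–(f): forbidden (ΔS).
(c)–(d): forbidden (parity).
(c)–(e): forbidden (ΔS).
(c)–(f): forbidden (ΔS).
(d)–(e): forbidden (ΔS).
(d)–(f): forbidden (ΔS, ΔL).
(e)–(f): forbidden (parity).
Allowed pairs: 0 of 15.

0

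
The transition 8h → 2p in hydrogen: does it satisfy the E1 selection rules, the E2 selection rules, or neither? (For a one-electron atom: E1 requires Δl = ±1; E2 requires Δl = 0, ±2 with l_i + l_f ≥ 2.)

Δl = 1 − 5 = -4; l_i + l_f = 6.
E1 (Δl = ±1): not satisfied.
E2 (Δl = 0,±2, l_i+l_f ≥ 2): not satisfied.

neither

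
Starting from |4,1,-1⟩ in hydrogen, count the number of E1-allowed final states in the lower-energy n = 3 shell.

4

E1 requires Δl = ±1, so l_f ∈ {0, 2}; with 0 ≤ l_f ≤ n_f−1 = 2, the allowed l_f values are {0, 2}.
For l_f = 0: m_f ∈ {m_i−1, m_i, m_i+1} ∩ [−0, 0] = {0} → 1 state.
For l_f = 2: m_f ∈ {m_i−1, m_i, m_i+1} ∩ [−2, 2] = {-2, -1, 0} → 3 states.
Total: 4.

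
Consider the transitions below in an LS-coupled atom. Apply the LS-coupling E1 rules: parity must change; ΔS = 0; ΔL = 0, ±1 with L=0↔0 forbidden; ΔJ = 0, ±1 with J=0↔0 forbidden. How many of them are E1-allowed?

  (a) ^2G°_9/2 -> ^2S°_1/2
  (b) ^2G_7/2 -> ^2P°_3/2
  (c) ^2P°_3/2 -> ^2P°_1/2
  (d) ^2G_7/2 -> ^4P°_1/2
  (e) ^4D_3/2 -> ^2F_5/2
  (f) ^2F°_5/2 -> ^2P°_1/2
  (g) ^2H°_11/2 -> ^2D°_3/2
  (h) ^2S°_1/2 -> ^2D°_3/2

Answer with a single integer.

(a) forbidden (parity, ΔL, ΔJ fail)
(b) forbidden (ΔL, ΔJ fail)
(c) forbidden (parity fails)
(d) forbidden (ΔS, ΔL, ΔJ fail)
(e) forbidden (parity, ΔS fail)
(f) forbidden (parity, ΔL, ΔJ fail)
(g) forbidden (parity, ΔL, ΔJ fail)
(h) forbidden (parity, ΔL fail)
Total allowed: 0 of 8.

0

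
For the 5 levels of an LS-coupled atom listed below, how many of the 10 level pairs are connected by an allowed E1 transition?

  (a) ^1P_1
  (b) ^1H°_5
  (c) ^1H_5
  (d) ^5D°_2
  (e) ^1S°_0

2

(a)–(b): forbidden (ΔL, ΔJ).
(a)–(c): forbidden (parity, ΔL, ΔJ).
(a)–(d): forbidden (ΔS).
(a)–(e): allowed.
(b)–(c): allowed.
(b)–(d): forbidden (parity, ΔS, ΔL, ΔJ).
(b)–(e): forbidden (parity, ΔL, ΔJ).
(c)–(d): forbidden (ΔS, ΔL, ΔJ).
(c)–(e): forbidden (ΔL, ΔJ).
(d)–(e): forbidden (parity, ΔS, ΔL, ΔJ).
Allowed pairs: 2 of 10.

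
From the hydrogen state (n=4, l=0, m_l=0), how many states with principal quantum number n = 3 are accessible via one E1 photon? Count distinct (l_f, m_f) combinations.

3

E1 requires Δl = ±1, so l_f ∈ {-1, 1}; with 0 ≤ l_f ≤ n_f−1 = 2, the allowed l_f values are {1}.
For l_f = 1: m_f ∈ {m_i−1, m_i, m_i+1} ∩ [−1, 1] = {-1, 0, 1} → 3 states.
Total: 3.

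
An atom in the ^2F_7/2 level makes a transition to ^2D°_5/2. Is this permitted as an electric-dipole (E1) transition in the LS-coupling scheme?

Initial level: S=1/2, L=3, J=7/2, parity even. Final level: S=1/2, L=2, J=5/2, parity odd.
Parity must change: even → odd — ok.
ΔS = 0: S: 1/2 → 1/2 — ok.
ΔL = 0, ±1 (not L=0↔0): L: 3 → 2, ΔL = -1 — ok.
ΔJ = 0, ±1 (not J=0↔0): J: 7/2 → 5/2, ΔJ = -1 — ok.
All four E1 rules are satisfied.

allowed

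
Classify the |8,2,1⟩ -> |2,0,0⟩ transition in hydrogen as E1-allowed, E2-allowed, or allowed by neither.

E2

Δl = 0 − 2 = -2; l_i + l_f = 2.
Δm_l = -1.
E1 (Δl = ±1, |Δm_l| ≤ 1): not satisfied.
E2 (Δl = 0,±2, l_i+l_f ≥ 2, |Δm_l| ≤ 2): satisfied.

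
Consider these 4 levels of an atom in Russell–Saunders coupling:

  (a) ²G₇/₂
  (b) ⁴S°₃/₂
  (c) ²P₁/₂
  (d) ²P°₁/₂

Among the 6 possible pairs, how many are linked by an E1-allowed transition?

1

(a)–(b): forbidden (ΔS, ΔL, ΔJ).
(a)–(c): forbidden (parity, ΔL, ΔJ).
(a)–(d): forbidden (ΔL, ΔJ).
(b)–(c): forbidden (ΔS).
(b)–(d): forbidden (parity, ΔS).
(c)–(d): allowed.
Allowed pairs: 1 of 6.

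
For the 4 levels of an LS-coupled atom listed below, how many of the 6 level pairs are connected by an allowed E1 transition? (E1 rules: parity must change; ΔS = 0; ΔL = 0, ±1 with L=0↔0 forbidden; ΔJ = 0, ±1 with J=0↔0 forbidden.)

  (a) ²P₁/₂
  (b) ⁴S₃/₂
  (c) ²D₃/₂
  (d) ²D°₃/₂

2

(a)–(b): forbidden (parity, ΔS).
(a)–(c): forbidden (parity).
(a)–(d): allowed.
(b)–(c): forbidden (parity, ΔS, ΔL).
(b)–(d): forbidden (ΔS, ΔL).
(c)–(d): allowed.
Allowed pairs: 2 of 6.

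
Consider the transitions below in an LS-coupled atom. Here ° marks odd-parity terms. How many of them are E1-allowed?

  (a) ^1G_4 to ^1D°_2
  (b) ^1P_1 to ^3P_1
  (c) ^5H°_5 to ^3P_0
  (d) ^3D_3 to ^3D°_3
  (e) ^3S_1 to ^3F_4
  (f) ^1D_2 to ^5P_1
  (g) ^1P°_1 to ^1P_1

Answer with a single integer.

(a) forbidden (ΔL, ΔJ fail)
(b) forbidden (parity, ΔS fail)
(c) forbidden (ΔS, ΔL, ΔJ fail)
(d) allowed
(e) forbidden (parity, ΔL, ΔJ fail)
(f) forbidden (parity, ΔS fail)
(g) allowed
Total allowed: 2 of 7.

2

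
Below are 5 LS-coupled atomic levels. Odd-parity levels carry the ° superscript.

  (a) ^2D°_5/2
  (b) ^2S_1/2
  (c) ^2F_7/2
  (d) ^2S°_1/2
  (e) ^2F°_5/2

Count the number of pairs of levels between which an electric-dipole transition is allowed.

(a)–(b): forbidden (ΔL, ΔJ).
(a)–(c): allowed.
(a)–(d): forbidden (parity, ΔL, ΔJ).
(a)–(e): forbidden (parity).
(b)–(c): forbidden (parity, ΔL, ΔJ).
(b)–(d): forbidden (ΔL).
(b)–(e): forbidden (ΔL, ΔJ).
(c)–(d): forbidden (ΔL, ΔJ).
(c)–(e): allowed.
(d)–(e): forbidden (parity, ΔL, ΔJ).
Allowed pairs: 2 of 10.

2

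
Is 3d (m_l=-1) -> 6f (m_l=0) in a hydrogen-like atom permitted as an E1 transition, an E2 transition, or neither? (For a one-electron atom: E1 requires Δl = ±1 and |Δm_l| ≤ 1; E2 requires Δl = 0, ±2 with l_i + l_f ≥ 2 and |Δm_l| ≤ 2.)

Δl = 3 − 2 = +1; l_i + l_f = 5.
Δm_l = +1.
E1 (Δl = ±1, |Δm_l| ≤ 1): satisfied.
E2 (Δl = 0,±2, l_i+l_f ≥ 2, |Δm_l| ≤ 2): not satisfied.

E1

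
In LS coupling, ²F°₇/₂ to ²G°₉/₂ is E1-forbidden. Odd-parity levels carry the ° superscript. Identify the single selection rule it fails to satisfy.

Reading off the term symbols: S 1/2→1/2, L 3→4, J 7/2→9/2, parity odd→odd.
ΔL = 0, ±1 (not L=0↔0): L: 3 → 4, ΔL = +1 — passes.
ΔS = 0: S: 1/2 → 1/2 — passes.
ΔJ = 0, ±1 (not J=0↔0): J: 7/2 → 9/2, ΔJ = +1 — passes.
Parity must change: odd → odd — fails.

parity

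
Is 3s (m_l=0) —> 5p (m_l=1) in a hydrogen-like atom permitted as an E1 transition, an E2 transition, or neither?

Δl = 1 − 0 = +1; l_i + l_f = 1.
Δm_l = +1.
E1 (Δl = ±1, |Δm_l| ≤ 1): satisfied.
E2 (Δl = 0,±2, l_i+l_f ≥ 2, |Δm_l| ≤ 2): not satisfied.

E1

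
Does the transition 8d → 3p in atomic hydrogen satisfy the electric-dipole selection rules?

allowed

l: 2 → 1 (Δl = -1). Δl = ±1 passes.
All E1 selection rules are satisfied.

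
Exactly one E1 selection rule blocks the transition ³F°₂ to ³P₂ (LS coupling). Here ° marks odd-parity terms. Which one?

the ΔL = 0, ±1 rule

Initial level: S=1, L=3, J=2, parity odd. Final level: S=1, L=1, J=2, parity even.
ΔJ = 0, ±1 (not J=0↔0): J: 2 → 2, ΔJ = +0 — ok.
ΔL = 0, ±1 (not L=0↔0): L: 3 → 1, ΔL = -2 — fails.
ΔS = 0: S: 1 → 1 — ok.
Parity must change: odd → even — ok.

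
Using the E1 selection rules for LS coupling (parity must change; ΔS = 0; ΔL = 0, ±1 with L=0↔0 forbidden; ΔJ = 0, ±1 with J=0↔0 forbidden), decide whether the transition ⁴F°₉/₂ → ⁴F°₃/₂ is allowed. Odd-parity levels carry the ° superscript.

forbidden

Reading off the term symbols: S 3/2→3/2, L 3→3, J 9/2→3/2, parity odd→odd.
ΔL = 0, ±1 (not L=0↔0): L: 3 → 3, ΔL = +0 — ok.
ΔJ = 0, ±1 (not J=0↔0): J: 9/2 → 3/2, ΔJ = -3 — fails.
ΔS = 0: S: 3/2 → 3/2 — ok.
Parity must change: odd → odd — fails.
Rule(s) violated: parity, ΔJ.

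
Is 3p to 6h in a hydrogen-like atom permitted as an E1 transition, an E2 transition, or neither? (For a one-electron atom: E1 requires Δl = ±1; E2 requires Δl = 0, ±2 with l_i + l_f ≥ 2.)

neither

Δl = 5 − 1 = +4; l_i + l_f = 6.
E1 (Δl = ±1): not satisfied.
E2 (Δl = 0,±2, l_i+l_f ≥ 2): not satisfied.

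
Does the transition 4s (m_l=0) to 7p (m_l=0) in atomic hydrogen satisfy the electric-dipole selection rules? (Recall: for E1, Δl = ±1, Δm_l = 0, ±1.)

allowed

Initial l = 0, final l = 1, so Δl = +1. E1 requires Δl = ±1: ok.
m_l: 0 → 0 (Δm_l = +0). |Δm_l| ≤ 1 ok.
All E1 selection rules are satisfied.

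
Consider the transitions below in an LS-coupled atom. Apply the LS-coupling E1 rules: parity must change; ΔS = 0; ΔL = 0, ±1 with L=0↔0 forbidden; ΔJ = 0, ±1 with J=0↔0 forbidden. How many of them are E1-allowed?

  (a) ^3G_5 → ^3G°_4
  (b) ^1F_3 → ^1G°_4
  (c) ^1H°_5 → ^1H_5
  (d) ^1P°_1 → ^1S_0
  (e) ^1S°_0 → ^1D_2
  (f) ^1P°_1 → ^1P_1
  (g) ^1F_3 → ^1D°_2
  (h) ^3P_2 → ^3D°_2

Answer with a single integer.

(a) allowed
(b) allowed
(c) allowed
(d) allowed
(e) forbidden (ΔL, ΔJ fail)
(f) allowed
(g) allowed
(h) allowed
Total allowed: 7 of 8.

7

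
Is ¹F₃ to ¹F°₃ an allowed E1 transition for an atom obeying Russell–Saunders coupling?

Reading off the term symbols: S 0→0, L 3→3, J 3→3, parity even→odd.
Parity must change: even → odd — passes.
ΔS = 0: S: 0 → 0 — passes.
ΔL = 0, ±1 (not L=0↔0): L: 3 → 3, ΔL = +0 — passes.
ΔJ = 0, ±1 (not J=0↔0): J: 3 → 3, ΔJ = +0 — passes.
All four E1 rules are satisfied.

allowed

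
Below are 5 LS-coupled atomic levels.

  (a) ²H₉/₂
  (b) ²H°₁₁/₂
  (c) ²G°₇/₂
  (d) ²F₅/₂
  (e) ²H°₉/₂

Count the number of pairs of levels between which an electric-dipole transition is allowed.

(a)–(b): allowed.
(a)–(c): allowed.
(a)–(d): forbidden (parity, ΔL, ΔJ).
(a)–(e): allowed.
(b)–(c): forbidden (parity, ΔJ).
(b)–(d): forbidden (ΔL, ΔJ).
(b)–(e): forbidden (parity).
(c)–(d): allowed.
(c)–(e): forbidden (parity).
(d)–(e): forbidden (ΔL, ΔJ).
Allowed pairs: 4 of 10.

4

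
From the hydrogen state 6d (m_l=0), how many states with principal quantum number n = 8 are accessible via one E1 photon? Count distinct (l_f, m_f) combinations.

6

E1 requires Δl = ±1, so l_f ∈ {1, 3}; with 0 ≤ l_f ≤ n_f−1 = 7, the allowed l_f values are {1, 3}.
For l_f = 1: m_f ∈ {m_i−1, m_i, m_i+1} ∩ [−1, 1] = {-1, 0, 1} → 3 states.
For l_f = 3: m_f ∈ {m_i−1, m_i, m_i+1} ∩ [−3, 3] = {-1, 0, 1} → 3 states.
Total: 6.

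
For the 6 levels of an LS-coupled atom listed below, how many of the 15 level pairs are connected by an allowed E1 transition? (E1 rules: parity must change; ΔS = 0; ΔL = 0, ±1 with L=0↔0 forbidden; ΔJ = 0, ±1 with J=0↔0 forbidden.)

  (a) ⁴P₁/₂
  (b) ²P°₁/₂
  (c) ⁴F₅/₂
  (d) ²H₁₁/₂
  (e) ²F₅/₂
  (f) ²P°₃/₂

(a)–(b): forbidden (ΔS).
(a)–(c): forbidden (parity, ΔL, ΔJ).
(a)–(d): forbidden (parity, ΔS, ΔL, ΔJ).
(a)–(e): forbidden (parity, ΔS, ΔL, ΔJ).
(a)–(f): forbidden (ΔS).
(b)–(c): forbidden (ΔS, ΔL, ΔJ).
(b)–(d): forbidden (ΔL, ΔJ).
(b)–(e): forbidden (ΔL, ΔJ).
(b)–(f): forbidden (parity).
(c)–(d): forbidden (parity, ΔS, ΔL, ΔJ).
(c)–(e): forbidden (parity, ΔS).
(c)–(f): forbidden (ΔS, ΔL).
(d)–(e): forbidden (parity, ΔL, ΔJ).
(d)–(f): forbidden (ΔL, ΔJ).
(e)–(f): forbidden (ΔL).
Allowed pairs: 0 of 15.

0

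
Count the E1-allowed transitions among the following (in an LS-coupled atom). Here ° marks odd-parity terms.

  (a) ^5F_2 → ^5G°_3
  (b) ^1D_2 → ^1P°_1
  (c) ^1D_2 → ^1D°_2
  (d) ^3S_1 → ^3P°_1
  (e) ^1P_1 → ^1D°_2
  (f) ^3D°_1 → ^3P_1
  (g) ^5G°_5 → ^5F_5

(a) allowed
(b) allowed
(c) allowed
(d) allowed
(e) allowed
(f) allowed
(g) allowed
Total allowed: 7 of 7.

7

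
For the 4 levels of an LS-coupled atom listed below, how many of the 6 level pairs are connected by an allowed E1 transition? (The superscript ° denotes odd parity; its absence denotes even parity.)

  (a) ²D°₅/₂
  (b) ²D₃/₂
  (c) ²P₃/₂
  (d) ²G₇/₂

(a)–(b): allowed.
(a)–(c): allowed.
(a)–(d): forbidden (ΔL).
(b)–(c): forbidden (parity).
(b)–(d): forbidden (parity, ΔL, ΔJ).
(c)–(d): forbidden (parity, ΔL, ΔJ).
Allowed pairs: 2 of 6.

2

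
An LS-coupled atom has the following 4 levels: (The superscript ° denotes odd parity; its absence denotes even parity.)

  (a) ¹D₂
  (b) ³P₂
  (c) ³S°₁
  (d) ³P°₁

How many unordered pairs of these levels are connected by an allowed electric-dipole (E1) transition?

(a)–(b): forbidden (parity, ΔS).
(a)–(c): forbidden (ΔS, ΔL).
(a)–(d): forbidden (ΔS).
(b)–(c): allowed.
(b)–(d): allowed.
(c)–(d): forbidden (parity).
Allowed pairs: 2 of 6.

2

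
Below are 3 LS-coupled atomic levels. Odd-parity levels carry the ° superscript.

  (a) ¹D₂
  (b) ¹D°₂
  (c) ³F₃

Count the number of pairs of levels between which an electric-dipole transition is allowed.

(a)–(b): allowed.
(a)–(c): forbidden (parity, ΔS).
(b)–(c): forbidden (ΔS).
Allowed pairs: 1 of 3.

1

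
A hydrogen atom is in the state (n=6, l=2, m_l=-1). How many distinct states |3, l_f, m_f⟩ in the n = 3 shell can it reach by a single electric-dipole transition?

E1 requires Δl = ±1, so l_f ∈ {1, 3}; with 0 ≤ l_f ≤ n_f−1 = 2, the allowed l_f values are {1}.
For l_f = 1: m_f ∈ {m_i−1, m_i, m_i+1} ∩ [−1, 1] = {-1, 0} → 2 states.
Total: 2.

2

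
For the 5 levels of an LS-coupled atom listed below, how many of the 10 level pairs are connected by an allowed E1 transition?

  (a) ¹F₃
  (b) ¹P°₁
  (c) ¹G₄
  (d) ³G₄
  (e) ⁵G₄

0

(a)–(b): forbidden (ΔL, ΔJ).
(a)–(c): forbidden (parity).
(a)–(d): forbidden (parity, ΔS).
(a)–(e): forbidden (parity, ΔS).
(b)–(c): forbidden (ΔL, ΔJ).
(b)–(d): forbidden (ΔS, ΔL, ΔJ).
(b)–(e): forbidden (ΔS, ΔL, ΔJ).
(c)–(d): forbidden (parity, ΔS).
(c)–(e): forbidden (parity, ΔS).
(d)–(e): forbidden (parity, ΔS).
Allowed pairs: 0 of 10.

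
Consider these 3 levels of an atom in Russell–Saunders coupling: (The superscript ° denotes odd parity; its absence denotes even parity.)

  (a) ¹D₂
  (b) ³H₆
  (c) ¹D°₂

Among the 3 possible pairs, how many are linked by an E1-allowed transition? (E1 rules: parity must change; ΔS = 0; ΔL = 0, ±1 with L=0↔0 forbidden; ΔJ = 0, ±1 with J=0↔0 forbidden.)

(a)–(b): forbidden (parity, ΔS, ΔL, ΔJ).
(a)–(c): allowed.
(b)–(c): forbidden (ΔS, ΔL, ΔJ).
Allowed pairs: 1 of 3.

1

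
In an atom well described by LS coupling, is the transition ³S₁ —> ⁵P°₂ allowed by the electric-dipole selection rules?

forbidden

Parity must change: even → odd — ✓.
ΔS = 0: S: 1 → 2 — ✗.
ΔL = 0, ±1 (not L=0↔0): L: 0 → 1, ΔL = +1 — ✓.
ΔJ = 0, ±1 (not J=0↔0): J: 1 → 2, ΔJ = +1 — ✓.
Rule(s) violated: ΔS.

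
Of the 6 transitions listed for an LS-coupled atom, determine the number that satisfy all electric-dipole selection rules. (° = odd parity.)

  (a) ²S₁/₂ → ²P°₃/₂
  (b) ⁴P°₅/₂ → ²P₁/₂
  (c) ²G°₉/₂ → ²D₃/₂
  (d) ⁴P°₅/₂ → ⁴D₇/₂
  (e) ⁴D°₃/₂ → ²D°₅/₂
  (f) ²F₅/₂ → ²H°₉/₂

(a) allowed
(b) forbidden (ΔS, ΔJ fail)
(c) forbidden (ΔL, ΔJ fail)
(d) allowed
(e) forbidden (parity, ΔS fail)
(f) forbidden (ΔL, ΔJ fail)
Total allowed: 2 of 6.

2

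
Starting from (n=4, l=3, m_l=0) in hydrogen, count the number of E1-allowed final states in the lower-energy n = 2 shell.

0

E1 requires l_f ∈ {2, 4}, but neither lies in [0, 1], so no final state is reachable.
Total: 0.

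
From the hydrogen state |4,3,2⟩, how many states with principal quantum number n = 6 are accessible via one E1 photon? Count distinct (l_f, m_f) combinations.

5

E1 requires Δl = ±1, so l_f ∈ {2, 4}; with 0 ≤ l_f ≤ n_f−1 = 5, the allowed l_f values are {2, 4}.
For l_f = 2: m_f ∈ {m_i−1, m_i, m_i+1} ∩ [−2, 2] = {1, 2} → 2 states.
For l_f = 4: m_f ∈ {m_i−1, m_i, m_i+1} ∩ [−4, 4] = {1, 2, 3} → 3 states.
Total: 5.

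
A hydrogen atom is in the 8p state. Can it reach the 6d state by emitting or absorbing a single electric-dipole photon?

allowed

Δl = 2 − 1 = +1; the E1 rule Δl = ±1 is ok.
All E1 selection rules are satisfied.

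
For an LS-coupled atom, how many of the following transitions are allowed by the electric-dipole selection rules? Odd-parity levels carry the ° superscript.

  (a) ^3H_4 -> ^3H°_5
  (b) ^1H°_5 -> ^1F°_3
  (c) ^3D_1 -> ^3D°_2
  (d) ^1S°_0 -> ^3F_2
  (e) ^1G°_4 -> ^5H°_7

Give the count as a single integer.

2

(a) allowed
(b) forbidden (parity, ΔL, ΔJ fail)
(c) allowed
(d) forbidden (ΔS, ΔL, ΔJ fail)
(e) forbidden (parity, ΔS, ΔJ fail)
Total allowed: 2 of 5.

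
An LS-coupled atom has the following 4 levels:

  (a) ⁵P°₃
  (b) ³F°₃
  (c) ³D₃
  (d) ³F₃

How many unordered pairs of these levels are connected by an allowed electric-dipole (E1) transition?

(a)–(b): forbidden (parity, ΔS, ΔL).
(a)–(c): forbidden (ΔS).
(a)–(d): forbidden (ΔS, ΔL).
(b)–(c): allowed.
(b)–(d): allowed.
(c)–(d): forbidden (parity).
Allowed pairs: 2 of 6.

2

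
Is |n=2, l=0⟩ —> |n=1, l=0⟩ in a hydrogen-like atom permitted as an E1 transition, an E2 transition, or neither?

neither

Δl = 0 − 0 = +0; l_i + l_f = 0.
E1 (Δl = ±1): not satisfied.
E2 (Δl = 0,±2, l_i+l_f ≥ 2): not satisfied.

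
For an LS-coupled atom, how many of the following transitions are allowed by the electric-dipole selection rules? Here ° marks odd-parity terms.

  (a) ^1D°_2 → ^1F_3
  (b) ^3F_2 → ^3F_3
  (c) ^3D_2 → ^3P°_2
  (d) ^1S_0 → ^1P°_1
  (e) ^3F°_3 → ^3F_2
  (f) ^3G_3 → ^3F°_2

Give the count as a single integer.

(a) allowed
(b) forbidden (parity fails)
(c) allowed
(d) allowed
(e) allowed
(f) allowed
Total allowed: 5 of 6.

5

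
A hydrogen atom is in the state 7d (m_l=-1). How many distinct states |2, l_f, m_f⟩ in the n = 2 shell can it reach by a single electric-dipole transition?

2

E1 requires Δl = ±1, so l_f ∈ {1, 3}; with 0 ≤ l_f ≤ n_f−1 = 1, the allowed l_f values are {1}.
For l_f = 1: m_f ∈ {m_i−1, m_i, m_i+1} ∩ [−1, 1] = {-1, 0} → 2 states.
Total: 2.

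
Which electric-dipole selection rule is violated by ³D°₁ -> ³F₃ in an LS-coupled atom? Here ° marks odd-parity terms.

the ΔJ = 0, ±1 rule

Reading off the term symbols: S 1→1, L 2→3, J 1→3, parity odd→even.
Parity must change: odd → even — ✓.
ΔS = 0: S: 1 → 1 — ✓.
ΔL = 0, ±1 (not L=0↔0): L: 2 → 3, ΔL = +1 — ✓.
ΔJ = 0, ±1 (not J=0↔0): J: 1 → 3, ΔJ = +2 — ✗.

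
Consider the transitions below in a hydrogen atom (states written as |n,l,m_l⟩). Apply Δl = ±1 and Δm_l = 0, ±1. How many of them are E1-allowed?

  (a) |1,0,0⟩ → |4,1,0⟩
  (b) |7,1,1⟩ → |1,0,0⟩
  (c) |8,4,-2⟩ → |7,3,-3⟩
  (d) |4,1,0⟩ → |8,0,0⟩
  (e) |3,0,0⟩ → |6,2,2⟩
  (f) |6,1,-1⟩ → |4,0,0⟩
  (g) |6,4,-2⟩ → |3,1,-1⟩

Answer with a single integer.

(a) allowed
(b) allowed
(c) allowed
(d) allowed
(e) forbidden — Δl = +2 (E1 requires Δl = ±1); Δm_l = +2 (E1 requires Δm_l = 0, ±1)
(f) allowed
(g) forbidden — Δl = -3 (E1 requires Δl = ±1)
Total allowed: 5 of 7.

5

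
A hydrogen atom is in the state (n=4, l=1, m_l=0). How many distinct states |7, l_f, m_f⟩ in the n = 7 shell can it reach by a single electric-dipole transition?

4

E1 requires Δl = ±1, so l_f ∈ {0, 2}; with 0 ≤ l_f ≤ n_f−1 = 6, the allowed l_f values are {0, 2}.
For l_f = 0: m_f ∈ {m_i−1, m_i, m_i+1} ∩ [−0, 0] = {0} → 1 state.
For l_f = 2: m_f ∈ {m_i−1, m_i, m_i+1} ∩ [−2, 2] = {-1, 0, 1} → 3 states.
Total: 4.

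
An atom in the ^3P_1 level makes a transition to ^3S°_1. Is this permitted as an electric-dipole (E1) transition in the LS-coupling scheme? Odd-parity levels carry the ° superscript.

Reading off the term symbols: S 1→1, L 1→0, J 1→1, parity even→odd.
Parity must change: even → odd — ✓.
ΔS = 0: S: 1 → 1 — ✓.
ΔL = 0, ±1 (not L=0↔0): L: 1 → 0, ΔL = -1 — ✓.
ΔJ = 0, ±1 (not J=0↔0): J: 1 → 1, ΔJ = +0 — ✓.
All four E1 rules are satisfied.

allowed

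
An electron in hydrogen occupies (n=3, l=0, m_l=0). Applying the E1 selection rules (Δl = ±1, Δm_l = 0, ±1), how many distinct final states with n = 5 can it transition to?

3

E1 requires Δl = ±1, so l_f ∈ {-1, 1}; with 0 ≤ l_f ≤ n_f−1 = 4, the allowed l_f values are {1}.
For l_f = 1: m_f ∈ {m_i−1, m_i, m_i+1} ∩ [−1, 1] = {-1, 0, 1} → 3 states.
Total: 3.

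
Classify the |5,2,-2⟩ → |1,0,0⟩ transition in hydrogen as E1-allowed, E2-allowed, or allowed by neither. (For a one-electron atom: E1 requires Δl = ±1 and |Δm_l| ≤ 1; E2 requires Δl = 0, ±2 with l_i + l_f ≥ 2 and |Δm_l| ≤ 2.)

E2

Δl = 0 − 2 = -2; l_i + l_f = 2.
Δm_l = +2.
E1 (Δl = ±1, |Δm_l| ≤ 1): not satisfied.
E2 (Δl = 0,±2, l_i+l_f ≥ 2, |Δm_l| ≤ 2): satisfied.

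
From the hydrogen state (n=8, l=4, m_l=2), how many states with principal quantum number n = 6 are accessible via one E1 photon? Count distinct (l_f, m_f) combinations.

6

E1 requires Δl = ±1, so l_f ∈ {3, 5}; with 0 ≤ l_f ≤ n_f−1 = 5, the allowed l_f values are {3, 5}.
For l_f = 3: m_f ∈ {m_i−1, m_i, m_i+1} ∩ [−3, 3] = {1, 2, 3} → 3 states.
For l_f = 5: m_f ∈ {m_i−1, m_i, m_i+1} ∩ [−5, 5] = {1, 2, 3} → 3 states.
Total: 6.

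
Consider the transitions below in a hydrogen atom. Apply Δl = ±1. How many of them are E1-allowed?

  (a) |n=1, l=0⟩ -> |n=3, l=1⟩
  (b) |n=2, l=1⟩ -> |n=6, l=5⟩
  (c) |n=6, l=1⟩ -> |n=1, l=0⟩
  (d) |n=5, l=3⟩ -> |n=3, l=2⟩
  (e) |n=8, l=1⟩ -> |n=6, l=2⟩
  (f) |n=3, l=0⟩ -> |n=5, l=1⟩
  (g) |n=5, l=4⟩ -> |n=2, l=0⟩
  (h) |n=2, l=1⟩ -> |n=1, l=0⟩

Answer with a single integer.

6

(a) allowed
(b) forbidden — Δl = +4 (E1 requires Δl = ±1)
(c) allowed
(d) allowed
(e) allowed
(f) allowed
(g) forbidden — Δl = -4 (E1 requires Δl = ±1)
(h) allowed
Total allowed: 6 of 8.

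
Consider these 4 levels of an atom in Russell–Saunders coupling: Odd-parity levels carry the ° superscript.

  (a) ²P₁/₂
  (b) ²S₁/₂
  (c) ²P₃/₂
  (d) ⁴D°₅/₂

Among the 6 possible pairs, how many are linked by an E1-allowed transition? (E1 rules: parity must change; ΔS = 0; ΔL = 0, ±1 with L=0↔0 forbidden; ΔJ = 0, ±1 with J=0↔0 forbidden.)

(a)–(b): forbidden (parity).
(a)–(c): forbidden (parity).
(a)–(d): forbidden (ΔS, ΔJ).
(b)–(c): forbidden (parity).
(b)–(d): forbidden (ΔS, ΔL, ΔJ).
(c)–(d): forbidden (ΔS).
Allowed pairs: 0 of 6.

0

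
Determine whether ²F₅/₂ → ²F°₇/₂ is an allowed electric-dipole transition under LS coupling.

Parity must change: even → odd — passes.
ΔS = 0: S: 1/2 → 1/2 — passes.
ΔL = 0, ±1 (not L=0↔0): L: 3 → 3, ΔL = +0 — passes.
ΔJ = 0, ±1 (not J=0↔0): J: 5/2 → 7/2, ΔJ = +1 — passes.
All four E1 rules are satisfied.

allowed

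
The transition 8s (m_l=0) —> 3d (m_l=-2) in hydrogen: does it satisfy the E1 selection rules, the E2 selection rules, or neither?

Δl = 2 − 0 = +2; l_i + l_f = 2.
Δm_l = -2.
E1 (Δl = ±1, |Δm_l| ≤ 1): not satisfied.
E2 (Δl = 0,±2, l_i+l_f ≥ 2, |Δm_l| ≤ 2): satisfied.

E2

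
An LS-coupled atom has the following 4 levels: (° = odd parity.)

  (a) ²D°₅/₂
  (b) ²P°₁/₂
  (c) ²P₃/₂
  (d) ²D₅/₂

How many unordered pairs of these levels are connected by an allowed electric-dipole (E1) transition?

(a)–(b): forbidden (parity, ΔJ).
(a)–(c): allowed.
(a)–(d): allowed.
(b)–(c): allowed.
(b)–(d): forbidden (ΔJ).
(c)–(d): forbidden (parity).
Allowed pairs: 3 of 6.

3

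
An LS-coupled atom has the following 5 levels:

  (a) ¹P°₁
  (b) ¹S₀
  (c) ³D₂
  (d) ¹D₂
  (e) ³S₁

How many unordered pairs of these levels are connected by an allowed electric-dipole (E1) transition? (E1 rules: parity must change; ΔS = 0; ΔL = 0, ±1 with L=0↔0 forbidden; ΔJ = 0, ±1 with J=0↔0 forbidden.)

(a)–(b): allowed.
(a)–(c): forbidden (ΔS).
(a)–(d): allowed.
(a)–(e): forbidden (ΔS).
(b)–(c): forbidden (parity, ΔS, ΔL, ΔJ).
(b)–(d): forbidden (parity, ΔL, ΔJ).
(b)–(e): forbidden (parity, ΔS, ΔL).
(c)–(d): forbidden (parity, ΔS).
(c)–(e): forbidden (parity, ΔL).
(d)–(e): forbidden (parity, ΔS, ΔL).
Allowed pairs: 2 of 10.

2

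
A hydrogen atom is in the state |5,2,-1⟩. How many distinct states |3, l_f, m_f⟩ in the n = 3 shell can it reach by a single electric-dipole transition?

E1 requires Δl = ±1, so l_f ∈ {1, 3}; with 0 ≤ l_f ≤ n_f−1 = 2, the allowed l_f values are {1}.
For l_f = 1: m_f ∈ {m_i−1, m_i, m_i+1} ∩ [−1, 1] = {-1, 0} → 2 states.
Total: 2.

2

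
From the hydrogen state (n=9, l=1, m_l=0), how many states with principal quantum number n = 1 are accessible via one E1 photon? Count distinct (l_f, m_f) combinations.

E1 requires Δl = ±1, so l_f ∈ {0, 2}; with 0 ≤ l_f ≤ n_f−1 = 0, the allowed l_f values are {0}.
For l_f = 0: m_f ∈ {m_i−1, m_i, m_i+1} ∩ [−0, 0] = {0} → 1 state.
Total: 1.

1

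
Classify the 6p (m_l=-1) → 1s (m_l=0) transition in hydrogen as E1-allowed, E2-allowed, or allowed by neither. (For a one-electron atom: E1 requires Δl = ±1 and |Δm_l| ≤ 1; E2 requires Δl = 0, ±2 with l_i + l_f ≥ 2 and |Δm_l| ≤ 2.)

E1

Δl = 0 − 1 = -1; l_i + l_f = 1.
Δm_l = +1.
E1 (Δl = ±1, |Δm_l| ≤ 1): satisfied.
E2 (Δl = 0,±2, l_i+l_f ≥ 2, |Δm_l| ≤ 2): not satisfied.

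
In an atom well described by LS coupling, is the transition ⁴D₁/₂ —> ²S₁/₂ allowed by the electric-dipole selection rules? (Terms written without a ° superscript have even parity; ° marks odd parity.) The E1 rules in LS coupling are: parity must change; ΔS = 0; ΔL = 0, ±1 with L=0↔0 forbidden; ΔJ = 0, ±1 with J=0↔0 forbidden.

Reading off the term symbols: S 3/2→1/2, L 2→0, J 1/2→1/2, parity even→even.
ΔS = 0: S: 3/2 → 1/2 — ✗.
Parity must change: even → even — ✗.
ΔJ = 0, ±1 (not J=0↔0): J: 1/2 → 1/2, ΔJ = +0 — ✓.
ΔL = 0, ±1 (not L=0↔0): L: 2 → 0, ΔL = -2 — ✗.
Rule(s) violated: parity, ΔS, ΔL.

forbidden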